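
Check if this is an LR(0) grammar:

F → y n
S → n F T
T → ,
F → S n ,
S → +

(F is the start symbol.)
Augment with F' → F and build the canonical LR(0) collection (I0 = CLOSURE({[F' → . F]}), then GOTO on every symbol after a dot until no new states appear). It has 12 states:
  I0: { [F → . S n ,], [F → . y n], [F' → . F], [S → . +], [S → . n F T] }  — shift
  I1: { [S → + .] }  — reduce
  I2: { [F' → F .] }  — accept
  I3: { [F → S . n ,] }  — shift
  I4: { [F → . S n ,], [F → . y n], [S → . +], [S → . n F T], [S → n . F T] }  — shift
  I5: { [F → y . n] }  — shift
  I6: { [F → y n .] }  — reduce
  I7: { [S → n F . T], [T → . ,] }  — shift
  I8: { [T → , .] }  — reduce
  I9: { [S → n F T .] }  — reduce
  I10: { [F → S n . ,] }  — shift
  I11: { [F → S n , .] }  — reduce

Every state is either a pure shift/goto state or contains exactly one complete item and nothing to shift — no conflicts. The grammar is LR(0).

Answer: Yes, the grammar is LR(0)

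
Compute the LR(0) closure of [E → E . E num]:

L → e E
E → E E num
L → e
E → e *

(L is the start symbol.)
To compute CLOSURE, for each item [A → α.Bβ] where B is a non-terminal, add [B → .γ] for all productions B → γ; repeat for the newly added items until nothing changes.

Start with: [E → E . E num]
  [E → E . E num] has the dot before E: add [E → . E E num], [E → . e *]
No further items can be added.

CLOSURE = { [E → . E E num], [E → . e *], [E → E . E num] }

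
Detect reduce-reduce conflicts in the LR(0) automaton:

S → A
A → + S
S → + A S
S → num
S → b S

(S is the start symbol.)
No reduce-reduce conflicts

A reduce-reduce conflict occurs when an LR(0) state has two complete items [A → α .] and [B → β .] — both call for a reduction, and with no lookahead the parser cannot choose between them.

Augment with S' → S and build the canonical LR(0) collection (I0 = CLOSURE({[S' → . S]}), then GOTO on every symbol after a dot until no new states appear). It has 10 states:
  I0: { [A → . + S], [S → . + A S], [S → . A], [S → . b S], [S → . num], [S' → . S] }  — shift
  I1: { [A → + . S], [A → . + S], [S → + . A S], [S → . + A S], [S → . A], [S → . b S], [S → . num] }  — shift
  I2: { [S → A .] }  — reduce
  I3: { [S' → S .] }  — accept
  I4: { [A → . + S], [S → . + A S], [S → . A], [S → . b S], [S → . num], [S → b . S] }  — shift
  I5: { [S → num .] }  — reduce
  I6: { [S → b S .] }  — reduce
  I7: { [A → . + S], [S → + A . S], [S → . + A S], [S → . A], [S → . b S], [S → . num], [S → A .] }  — shift, reduce
  I8: { [A → + S .] }  — reduce
  I9: { [S → + A S .] }  — reduce

No state contains more than one complete item.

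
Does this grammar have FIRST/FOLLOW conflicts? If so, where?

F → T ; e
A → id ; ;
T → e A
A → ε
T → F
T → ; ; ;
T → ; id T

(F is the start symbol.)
A FIRST/FOLLOW conflict occurs when a non-terminal N has a nullable alternative N → β (β ⇒* ε) and another alternative N → α with FIRST(α) ∩ FOLLOW(N) ≠ ∅: on such a lookahead the parser cannot decide between expanding α and letting N vanish via β.

Nullable non-terminals: A.

A: nullable alternative(s) A → ε; FOLLOW(A) = { ';' }
  A → id ; ;: FIRST \ {ε} = { 'id' } — disjoint from FOLLOW(A)
  A → ε: FIRST \ {ε} = { } — this is the only nullable alternative, skip

F, T have no nullable alternative, so no FIRST/FOLLOW check is needed there.

No FIRST/FOLLOW conflicts found.

Answer: No FIRST/FOLLOW conflicts.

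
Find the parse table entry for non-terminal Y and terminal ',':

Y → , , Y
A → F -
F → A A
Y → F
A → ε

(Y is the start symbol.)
Y → , , Y

To find M[Y, ','], we find productions for Y where ',' is in the predict set (PREDICT(N → α) = (FIRST(α) \ {ε}) ∪ (FOLLOW(N) if α ⇒* ε)).

Relevant sets:
  FIRST(F) = { '-', ε }
  FOLLOW(Y) = { $ }

Y → , , Y: PREDICT = { ',' }
  ',' is in predict set, so this production goes in M[Y, ',']
Y → F: PREDICT = { $, '-' }

M[Y, ','] = Y → , , Y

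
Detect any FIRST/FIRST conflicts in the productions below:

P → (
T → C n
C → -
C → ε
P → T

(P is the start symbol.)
A FIRST/FIRST conflict occurs when two productions N → α and N → β for the same non-terminal have FIRST(α) ∩ FIRST(β) ≠ ∅ (with ε ∈ FIRST of a nullable right-hand side, so two nullable alternatives also conflict).

FIRST sets of the non-terminals at (or reachable through a nullable prefix from) the front of some alternative:
  FIRST(T) = { '-', 'n' }

Productions for P:
  P → (: FIRST = { '(' }
  P → T: FIRST = { '-', 'n' }
Productions for C:
  C → -: FIRST = { '-' }
  C → ε: FIRST = { ε }
T has only one production, so no FIRST/FIRST conflict is possible there.

All alternatives of each non-terminal have pairwise disjoint FIRST sets.

Answer: No FIRST/FIRST conflicts.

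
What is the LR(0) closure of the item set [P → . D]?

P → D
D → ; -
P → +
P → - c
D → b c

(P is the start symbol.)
To compute CLOSURE, for each item [A → α.Bβ] where B is a non-terminal, add [B → .γ] for all productions B → γ; repeat for the newly added items until nothing changes.

Start with: [P → . D]
  [P → . D] has the dot before D: add [D → . ; -], [D → . b c]
No further items can be added.

CLOSURE = { [D → . ; -], [D → . b c], [P → . D] }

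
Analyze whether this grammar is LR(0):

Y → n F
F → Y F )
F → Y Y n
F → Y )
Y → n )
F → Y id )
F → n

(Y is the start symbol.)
No. Shift-reduce conflict between [F → n .] and [F → . n]

A grammar is LR(0) if no state in the canonical LR(0) collection has:
  - both a shift item (dot before a terminal) and a complete item (shift-reduce conflict), or
  - two or more complete items (reduce-reduce conflict; the accept item [Y' → Y .] counts as a complete item here).

Augment with Y' → Y and build the canonical LR(0) collection (I0 = CLOSURE({[Y' → . Y]}), then GOTO on every symbol after a dot until no new states appear). It has 14 states:
  I0: { [Y → . n )], [Y → . n F], [Y' → . Y] }  — shift
  I1: { [Y' → Y .] }  — accept
  I2: { [F → . Y )], [F → . Y F )], [F → . Y Y n], [F → . Y id )], [F → . n], [Y → . n )], [Y → . n F], [Y → n . )], [Y → n . F] }  — shift
  I3: { [Y → n ) .] }  — reduce
  I4: { [Y → n F .] }  — reduce
  I5: { [F → . Y )], [F → . Y F )], [F → . Y Y n], [F → . Y id )], [F → . n], [F → Y . )], [F → Y . F )], [F → Y . Y n], [F → Y . id )], [Y → . n )], [Y → . n F] }  — shift
  I6: { [F → . Y )], [F → . Y F )], [F → . Y Y n], [F → . Y id )], [F → . n], [F → n .], [Y → . n )], [Y → . n F], [Y → n . )], [Y → n . F] }  — shift, reduce
  I7: { [F → Y ) .] }  — reduce
  I8: { [F → Y F . )] }  — shift
  I9: { [F → . Y )], [F → . Y F )], [F → . Y Y n], [F → . Y id )], [F → . n], [F → Y . )], [F → Y . F )], [F → Y . Y n], [F → Y . id )], [F → Y Y . n], [Y → . n )], [Y → . n F] }  — shift
  I10: { [F → Y id . )] }  — shift
  I11: { [F → Y id ) .] }  — reduce
  I12: { [F → . Y )], [F → . Y F )], [F → . Y Y n], [F → . Y id )], [F → . n], [F → Y Y n .], [F → n .], [Y → . n )], [Y → . n F], [Y → n . )], [Y → n . F] }  — shift, 2 reduces
  I13: { [F → Y F ) .] }  — reduce

Conflict in state I6:
  Shift-reduce conflict between [F → n .] and [F → . n]
So the grammar is NOT LR(0).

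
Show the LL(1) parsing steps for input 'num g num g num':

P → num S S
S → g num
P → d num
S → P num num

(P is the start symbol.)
LL(1) parsing maintains a stack (initially the start symbol over $) and the input. At each step: if the stack top is a terminal, match it against the current input token; if it is a non-terminal N, replace it with the RHS of M[N, lookahead] (the unique production whose predict set contains the lookahead).

Stack is shown with the top on the left.

Stack      Input              Action
------------------------------------
P $        num g num g num $  output P → num S S
num S S $  num g num g num $  match 'num'
S S $      g num g num $      output S → g num
g num S $  g num g num $      match 'g'
num S $    num g num $        match 'num'
S $        g num $            output S → g num
g num $    g num $            match 'g'
num $      num $              match 'num'
$          $                  accept

The string is accepted.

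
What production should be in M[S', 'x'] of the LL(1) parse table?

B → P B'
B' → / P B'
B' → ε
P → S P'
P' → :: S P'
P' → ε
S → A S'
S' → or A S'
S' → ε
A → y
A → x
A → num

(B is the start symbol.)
Empty (error entry)

To find M[S', 'x'], we find productions for S' where 'x' is in the predict set (PREDICT(N → α) = (FIRST(α) \ {ε}) ∪ (FOLLOW(N) if α ⇒* ε)).

Relevant sets:
  FOLLOW(S') = { $, '/', '::' }

S' → or A S': PREDICT = { 'or' }
S' → ε: PREDICT = { $, '/', '::' }

M[S', 'x'] is empty (no production applies)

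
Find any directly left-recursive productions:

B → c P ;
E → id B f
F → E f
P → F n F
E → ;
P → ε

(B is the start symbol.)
Direct left recursion occurs when N → N α for some non-terminal N (the right-hand side begins with the left-hand side itself).

B → c P ;: starts with c
E → id B f: starts with id
F → E f: starts with E
P → F n F: starts with F
E → ;: starts with ';'
P → ε: starts with ε

No direct left recursion found.

Answer: No direct left recursion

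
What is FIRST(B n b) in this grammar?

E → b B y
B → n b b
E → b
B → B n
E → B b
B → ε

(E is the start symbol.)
FIRST sets of the non-terminals involved (from the grammar, by fixed-point iteration):
  FIRST(B) = { 'n', ε }

To compute FIRST(B n b), process the symbols left to right:
Symbol B is a non-terminal. Add FIRST(B) \ {ε} = { 'n' }
B is nullable (ε ∈ FIRST(B)), continue to the next symbol.
Symbol n is a terminal. Add 'n' and stop.
FIRST(B n b) = { 'n' }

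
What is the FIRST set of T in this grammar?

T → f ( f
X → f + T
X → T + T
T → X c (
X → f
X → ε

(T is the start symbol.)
{ 'c', 'f' }

To compute FIRST(T), examine every production with T on the left-hand side, reading each right-hand side left to right until a non-nullable symbol is reached.

FIRST sets of the other non-terminals involved (by the same procedure, iterated to a fixed point):
  FIRST(X) = { 'c', 'f', ε }

From T → f ( f:
  - f is a terminal: add 'f' and stop
From T → X c (:
  - X is a non-terminal: add FIRST(X) \ {ε} = { 'c', 'f' }
    X is nullable, so continue to the next symbol
  - c is a terminal: add 'c' and stop

Collecting: FIRST(T) = { 'c', 'f' }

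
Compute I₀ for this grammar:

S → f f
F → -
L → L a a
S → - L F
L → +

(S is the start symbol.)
First, augment the grammar with S' → S
I₀ = CLOSURE({ [S' → . S] }):
  [S' → . S] has the dot before S: add [S → . f f], [S → . - L F]
No further items can be added.

I₀ = { [S → . - L F], [S → . f f], [S' → . S] }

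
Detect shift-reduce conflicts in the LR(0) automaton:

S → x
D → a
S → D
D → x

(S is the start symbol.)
No shift-reduce conflicts

A shift-reduce conflict occurs when an LR(0) state has both:
  - a complete (reduce) item [A → α .] (dot at the end), and
  - a shift item [B → β . c γ] (dot before a terminal).

Augment with S' → S and build the canonical LR(0) collection (I0 = CLOSURE({[S' → . S]}), then GOTO on every symbol after a dot until no new states appear). It has 5 states:
  I0: { [D → . a], [D → . x], [S → . D], [S → . x], [S' → . S] }  — shift
  I1: { [S → D .] }  — reduce
  I2: { [S' → S .] }  — accept
  I3: { [D → a .] }  — reduce
  I4: { [D → x .], [S → x .] }  — 2 reduces

No state contains both a complete item and a shift item.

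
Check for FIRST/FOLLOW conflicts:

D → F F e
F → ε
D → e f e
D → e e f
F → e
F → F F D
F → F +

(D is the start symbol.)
Yes. F → e with FOLLOW(F) on { 'e' }; F → F F D with FOLLOW(F) on { '+', 'e' }; F → F '+' with FOLLOW(F) on { '+', 'e' }

A FIRST/FOLLOW conflict occurs when a non-terminal N has a nullable alternative N → β (β ⇒* ε) and another alternative N → α with FIRST(α) ∩ FOLLOW(N) ≠ ∅: on such a lookahead the parser cannot decide between expanding α and letting N vanish via β.

Nullable non-terminals: F.
FIRST sets used below: FIRST(F) = { '+', 'e', ε }, FIRST(D) = { '+', 'e' }

F: nullable alternative(s) F → ε; FOLLOW(F) = { '+', 'e' }
  F → ε: FIRST \ {ε} = { } — this is the only nullable alternative, skip
  F → e: FIRST \ {ε} = { 'e' } — overlaps FOLLOW(F) on { 'e' }: CONFLICT
  F → F F D: FIRST \ {ε} = { '+', 'e' } — overlaps FOLLOW(F) on { '+', 'e' }: CONFLICT
  F → F +: FIRST \ {ε} = { '+', 'e' } — overlaps FOLLOW(F) on { '+', 'e' }: CONFLICT

D has no nullable alternative, so no FIRST/FOLLOW check is needed there.

So the grammar has 3 FIRST/FOLLOW conflicts (marked CONFLICT above).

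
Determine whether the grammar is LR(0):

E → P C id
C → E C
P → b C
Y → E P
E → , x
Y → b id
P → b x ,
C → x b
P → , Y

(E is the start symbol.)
A grammar is LR(0) if no state in the canonical LR(0) collection has:
  - both a shift item (dot before a terminal) and a complete item (shift-reduce conflict), or
  - two or more complete items (reduce-reduce conflict; the accept item [E' → E .] counts as a complete item here).

Augment with E' → E and build the canonical LR(0) collection (I0 = CLOSURE({[E' → . E]}), then GOTO on every symbol after a dot until no new states appear). It has 21 states:
  I0: { [E → . , x], [E → . P C id], [E' → . E], [P → . , Y], [P → . b C], [P → . b x ,] }  — shift
  I1: { [E → , . x], [E → . , x], [E → . P C id], [P → , . Y], [P → . , Y], [P → . b C], [P → . b x ,], [Y → . E P], [Y → . b id] }  — shift
  I2: { [E' → E .] }  — accept
  I3: { [C → . E C], [C → . x b], [E → . , x], [E → . P C id], [E → P . C id], [P → . , Y], [P → . b C], [P → . b x ,] }  — shift
  I4: { [C → . E C], [C → . x b], [E → . , x], [E → . P C id], [P → . , Y], [P → . b C], [P → . b x ,], [P → b . C], [P → b . x ,] }  — shift
  I5: { [P → b C .] }  — reduce
  I6: { [C → . E C], [C → . x b], [C → E . C], [E → . , x], [E → . P C id], [P → . , Y], [P → . b C], [P → . b x ,] }  — shift
  I7: { [C → x . b], [P → b x . ,] }  — shift
  I8: { [P → b x , .] }  — reduce
  I9: { [C → x b .] }  — reduce
  I10: { [C → E C .] }  — reduce
  I11: { [C → x . b] }  — shift
  I12: { [E → P C . id] }  — shift
  I13: { [E → P C id .] }  — reduce
  I14: { [P → . , Y], [P → . b C], [P → . b x ,], [Y → E . P] }  — shift
  I15: { [P → , Y .] }  — reduce
  I16: { [C → . E C], [C → . x b], [E → . , x], [E → . P C id], [P → . , Y], [P → . b C], [P → . b x ,], [P → b . C], [P → b . x ,], [Y → b . id] }  — shift
  I17: { [E → , x .] }  — reduce
  I18: { [Y → b id .] }  — reduce
  I19: { [E → . , x], [E → . P C id], [P → , . Y], [P → . , Y], [P → . b C], [P → . b x ,], [Y → . E P], [Y → . b id] }  — shift
  I20: { [Y → E P .] }  — reduce

Every state is either a pure shift/goto state or contains exactly one complete item and nothing to shift — no conflicts. The grammar is LR(0).

Answer: Yes, the grammar is LR(0)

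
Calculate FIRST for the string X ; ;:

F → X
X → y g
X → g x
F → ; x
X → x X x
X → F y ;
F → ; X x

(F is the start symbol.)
FIRST sets of the non-terminals involved (from the grammar, by fixed-point iteration):
  FIRST(X) = { ';', 'g', 'x', 'y' }

To compute FIRST(X ; ;), process the symbols left to right:
Symbol X is a non-terminal. Add FIRST(X) \ {ε} = { ';', 'g', 'x', 'y' }
X is not nullable (ε ∉ FIRST(X)), so stop here.
FIRST(X ; ;) = { ';', 'g', 'x', 'y' }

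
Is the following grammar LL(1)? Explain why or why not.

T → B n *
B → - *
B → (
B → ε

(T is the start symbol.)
Relevant sets:
  FOLLOW(B) = { 'n' }

For B:
  PREDICT(B → '-' '*') = { '-' }
  PREDICT(B → '(') = { '(' }
  PREDICT(B → ε) = { 'n' }
T has a single production, so nothing to check there.

All predict sets are disjoint. The grammar IS LL(1).

Answer: Yes, the grammar is LL(1).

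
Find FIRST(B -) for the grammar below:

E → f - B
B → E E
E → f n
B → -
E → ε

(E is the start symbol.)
FIRST sets of the non-terminals involved (from the grammar, by fixed-point iteration):
  FIRST(B) = { '-', 'f', ε }

To compute FIRST(B -), process the symbols left to right:
Symbol B is a non-terminal. Add FIRST(B) \ {ε} = { '-', 'f' }
B is nullable (ε ∈ FIRST(B)), continue to the next symbol.
Symbol - is a terminal. Add '-' and stop.
FIRST(B -) = { '-', 'f' }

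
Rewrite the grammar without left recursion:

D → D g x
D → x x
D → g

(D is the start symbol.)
D is directly left-recursive. The standard transformation for
  A → A α₁ | ... | A α_m | β₁ | ... | β_n
is
  A  → β₁ A' | ... | β_n A'
  A' → α₁ A' | ... | α_m A' | ε

D → x x becomes D → x x D'
D → g becomes D → g D'
D → D g x becomes D' → g x D'
Add D' → ε

Resulting grammar:
D → x x D'
D → g D'
D' → g x D'
D' → ε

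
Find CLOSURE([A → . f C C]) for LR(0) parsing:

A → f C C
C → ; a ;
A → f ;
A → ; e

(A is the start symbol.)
{ [A → . f C C] }

To compute CLOSURE, for each item [A → α.Bβ] where B is a non-terminal, add [B → .γ] for all productions B → γ; repeat for the newly added items until nothing changes.

Start with: [A → . f C C]
The dot precedes the terminal f, so nothing is added.

CLOSURE = { [A → . f C C] }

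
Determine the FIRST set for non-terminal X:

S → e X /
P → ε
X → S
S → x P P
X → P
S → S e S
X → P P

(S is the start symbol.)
To compute FIRST(X), examine every production with X on the left-hand side, reading each right-hand side left to right until a non-nullable symbol is reached.

FIRST sets of the other non-terminals involved (by the same procedure, iterated to a fixed point):
  FIRST(S) = { 'e', 'x' }
  FIRST(P) = { ε }

From X → S:
  - S is a non-terminal: add FIRST(S) \ {ε} = { 'e', 'x' }
    S is not nullable, so stop
From X → P:
  - P is a non-terminal: add FIRST(P) \ {ε} = { }
    P is nullable and nothing follows, so the whole right-hand side can vanish: ε ∈ FIRST(X)
From X → P P:
  - P is a non-terminal: add FIRST(P) \ {ε} = { }
    P is nullable, so continue to the next symbol
  - P is a non-terminal: add FIRST(P) \ {ε} = { }
    P is nullable and nothing follows, so the whole right-hand side can vanish: ε ∈ FIRST(X)

Collecting: FIRST(X) = { 'e', 'x', ε }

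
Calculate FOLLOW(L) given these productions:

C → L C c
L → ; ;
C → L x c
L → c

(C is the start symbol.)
{ ';', 'c', 'x' }

To compute FOLLOW(L), find every occurrence of L on a right-hand side N → α L β: add FIRST(β) \ {ε}, and if β is empty or nullable also add FOLLOW(N). Iterate to a fixed point.

In C → L C c: L is followed by C c, add FIRST(C c) \ {ε} = { ';', 'c' }
In C → L x c: L is followed by x c, add FIRST(x c) \ {ε} = { 'x' }

Taking the union: FOLLOW(L) = { ';', 'c', 'x' }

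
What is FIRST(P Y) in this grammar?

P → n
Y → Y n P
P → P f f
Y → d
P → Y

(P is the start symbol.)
FIRST sets of the non-terminals involved (from the grammar, by fixed-point iteration):
  FIRST(P) = { 'd', 'n' }

To compute FIRST(P Y), process the symbols left to right:
Symbol P is a non-terminal. Add FIRST(P) \ {ε} = { 'd', 'n' }
P is not nullable (ε ∉ FIRST(P)), so stop here.
FIRST(P Y) = { 'd', 'n' }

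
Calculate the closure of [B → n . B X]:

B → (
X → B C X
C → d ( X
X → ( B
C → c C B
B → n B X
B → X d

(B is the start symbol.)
Start with: [B → n . B X]
  [B → n . B X] has the dot before B: add [B → . (], [B → . n B X], [B → . X d]
  [B → . X d] has the dot before X: add [X → . B C X], [X → . ( B]
No further items can be added.

CLOSURE = { [B → . (], [B → . X d], [B → . n B X], [B → n . B X], [X → . ( B], [X → . B C X] }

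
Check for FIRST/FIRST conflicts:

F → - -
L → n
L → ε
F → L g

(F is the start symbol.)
A FIRST/FIRST conflict occurs when two productions N → α and N → β for the same non-terminal have FIRST(α) ∩ FIRST(β) ≠ ∅ (with ε ∈ FIRST of a nullable right-hand side, so two nullable alternatives also conflict).

FIRST sets of the non-terminals at (or reachable through a nullable prefix from) the front of some alternative:
  FIRST(L) = { 'n', ε }

Productions for F:
  F → - -: FIRST = { '-' }
  F → L g: FIRST = { 'g', 'n' }
Productions for L:
  L → n: FIRST = { 'n' }
  L → ε: FIRST = { ε }

All alternatives of each non-terminal have pairwise disjoint FIRST sets.

Answer: No FIRST/FIRST conflicts.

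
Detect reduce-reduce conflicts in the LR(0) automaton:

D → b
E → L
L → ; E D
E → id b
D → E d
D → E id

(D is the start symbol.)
No reduce-reduce conflicts

A reduce-reduce conflict occurs when an LR(0) state has two complete items [A → α .] and [B → β .] — both call for a reduction, and with no lookahead the parser cannot choose between them.

Augment with D' → D and build the canonical LR(0) collection (I0 = CLOSURE({[D' → . D]}), then GOTO on every symbol after a dot until no new states appear). It has 12 states:
  I0: { [D → . E d], [D → . E id], [D → . b], [D' → . D], [E → . L], [E → . id b], [L → . ; E D] }  — shift
  I1: { [E → . L], [E → . id b], [L → . ; E D], [L → ; . E D] }  — shift
  I2: { [D' → D .] }  — accept
  I3: { [D → E . d], [D → E . id] }  — shift
  I4: { [E → L .] }  — reduce
  I5: { [D → b .] }  — reduce
  I6: { [E → id . b] }  — shift
  I7: { [E → id b .] }  — reduce
  I8: { [D → E d .] }  — reduce
  I9: { [D → E id .] }  — reduce
  I10: { [D → . E d], [D → . E id], [D → . b], [E → . L], [E → . id b], [L → . ; E D], [L → ; E . D] }  — shift
  I11: { [L → ; E D .] }  — reduce

No state contains more than one complete item.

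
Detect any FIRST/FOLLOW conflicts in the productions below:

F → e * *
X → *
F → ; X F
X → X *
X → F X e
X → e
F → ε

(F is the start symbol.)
A FIRST/FOLLOW conflict occurs when a non-terminal N has a nullable alternative N → β (β ⇒* ε) and another alternative N → α with FIRST(α) ∩ FOLLOW(N) ≠ ∅: on such a lookahead the parser cannot decide between expanding α and letting N vanish via β.

Nullable non-terminals: F.

F: nullable alternative(s) F → ε; FOLLOW(F) = { $, '*', ';', 'e' }
  F → e * *: FIRST \ {ε} = { 'e' } — overlaps FOLLOW(F) on { 'e' }: CONFLICT
  F → ; X F: FIRST \ {ε} = { ';' } — overlaps FOLLOW(F) on { ';' }: CONFLICT
  F → ε: FIRST \ {ε} = { } — this is the only nullable alternative, skip

X has no nullable alternative, so no FIRST/FOLLOW check is needed there.

So the grammar has 2 FIRST/FOLLOW conflicts (marked CONFLICT above).

Answer: Yes. F → e '*' '*' with FOLLOW(F) on { 'e' }; F → ';' X F with FOLLOW(F) on { ';' }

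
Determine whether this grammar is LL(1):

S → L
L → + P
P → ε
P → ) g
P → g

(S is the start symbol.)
Yes, the grammar is LL(1).

A grammar is LL(1) if for each non-terminal N with multiple productions, the predict sets of those productions are pairwise disjoint, where PREDICT(N → α) = (FIRST(α) \ {ε}) ∪ (FOLLOW(N) if α ⇒* ε).

Relevant sets:
  FOLLOW(P) = { $ }

For P:
  PREDICT(P → ε) = { $ }
  PREDICT(P → ')' g) = { ')' }
  PREDICT(P → g) = { 'g' }
S, L have a single production, so nothing to check there.

All predict sets are disjoint. The grammar IS LL(1).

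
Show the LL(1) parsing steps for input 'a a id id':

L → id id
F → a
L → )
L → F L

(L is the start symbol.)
Stack is shown with the top on the left.

Stack    Input        Action
----------------------------
L $      a a id id $  output L → F L
F L $    a a id id $  output F → a
a L $    a a id id $  match 'a'
L $      a id id $    output L → F L
F L $    a id id $    output F → a
a L $    a id id $    match 'a'
L $      id id $      output L → id id
id id $  id id $      match 'id'
id $     id $         match 'id'
$        $            accept

The string is accepted.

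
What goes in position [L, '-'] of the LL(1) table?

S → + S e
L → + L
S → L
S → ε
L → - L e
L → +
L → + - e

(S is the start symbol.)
To find M[L, '-'], we find productions for L where '-' is in the predict set (PREDICT(N → α) = (FIRST(α) \ {ε}) ∪ (FOLLOW(N) if α ⇒* ε)).

L → + L: PREDICT = { '+' }
L → - L e: PREDICT = { '-' }
  '-' is in predict set, so this production goes in M[L, '-']
L → +: PREDICT = { '+' }
L → + - e: PREDICT = { '+' }

M[L, '-'] = L → - L e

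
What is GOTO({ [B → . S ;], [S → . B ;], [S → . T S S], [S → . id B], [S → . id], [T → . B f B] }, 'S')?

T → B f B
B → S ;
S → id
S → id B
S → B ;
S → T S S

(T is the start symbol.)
{ [B → S . ;] }

GOTO(I, 'S') = CLOSURE({ [A → αX.β] : [A → α.Xβ] ∈ I, X = 'S' })

Items with dot before 'S', with the dot advanced:
  [B → . S ;] → [B → S . ;]
Closure adds nothing (no advanced item has the dot before a non-terminal).

GOTO = { [B → S . ;] }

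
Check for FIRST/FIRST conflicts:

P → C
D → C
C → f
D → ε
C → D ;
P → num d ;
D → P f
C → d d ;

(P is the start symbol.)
Yes. P → C / P → num d ';' on { 'num' }; D → C / D → P f on { ';', 'd', 'f', 'num' }; C → f / C → D ';' on { 'f' }; C → D ';' / C → d d ';' on { 'd' }

A FIRST/FIRST conflict occurs when two productions N → α and N → β for the same non-terminal have FIRST(α) ∩ FIRST(β) ≠ ∅ (with ε ∈ FIRST of a nullable right-hand side, so two nullable alternatives also conflict).

FIRST sets of the non-terminals at (or reachable through a nullable prefix from) the front of some alternative:
  FIRST(C) = { ';', 'd', 'f', 'num' }
  FIRST(P) = { ';', 'd', 'f', 'num' }
  FIRST(D) = { ';', 'd', 'f', 'num', ε }

Productions for P:
  P → C: FIRST = { ';', 'd', 'f', 'num' }
  P → num d ;: FIRST = { 'num' }
Productions for D:
  D → C: FIRST = { ';', 'd', 'f', 'num' }
  D → ε: FIRST = { ε }
  D → P f: FIRST = { ';', 'd', 'f', 'num' }
Productions for C:
  C → f: FIRST = { 'f' }
  C → D ;: FIRST = { ';', 'd', 'f', 'num' }
  C → d d ;: FIRST = { 'd' }

Conflict for P: P → C and P → num d ;
  Overlap: { 'num' }
Conflict for D: D → C and D → P f
  Overlap: { ';', 'd', 'f', 'num' }
Conflict for C: C → f and C → D ;
  Overlap: { 'f' }
Conflict for C: C → D ; and C → d d ;
  Overlap: { 'd' }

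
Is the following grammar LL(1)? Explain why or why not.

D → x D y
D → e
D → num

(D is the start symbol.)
A grammar is LL(1) if for each non-terminal N with multiple productions, the predict sets of those productions are pairwise disjoint, where PREDICT(N → α) = (FIRST(α) \ {ε}) ∪ (FOLLOW(N) if α ⇒* ε).

For D:
  PREDICT(D → x D y) = { 'x' }
  PREDICT(D → e) = { 'e' }
  PREDICT(D → num) = { 'num' }

All predict sets are disjoint. The grammar IS LL(1).

Answer: Yes, the grammar is LL(1).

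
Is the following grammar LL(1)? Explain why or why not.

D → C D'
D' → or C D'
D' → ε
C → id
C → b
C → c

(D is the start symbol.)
Yes, the grammar is LL(1).

Relevant sets:
  FOLLOW(D') = { $ }

For D':
  PREDICT(D' → or C D') = { 'or' }
  PREDICT(D' → ε) = { $ }
For C:
  PREDICT(C → id) = { 'id' }
  PREDICT(C → b) = { 'b' }
  PREDICT(C → c) = { 'c' }
D has a single production, so nothing to check there.

All predict sets are disjoint. The grammar IS LL(1).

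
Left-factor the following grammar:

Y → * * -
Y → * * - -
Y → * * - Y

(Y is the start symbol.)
Left-factoring transforms A → αβ₁ | αβ₂ into A → αA' and A' → β₁ | β₂
(α is the longest common prefix among the alternatives). Repeat until
no nonterminal has two alternatives with a common prefix.

Round 1: Y has alternatives sharing prefix '* * -'. Introduce Y': Y → * * - Y'
  Add: Y' → ε
  Add: Y' → -
  Add: Y' → Y

No remaining common prefixes — done.

Resulting grammar:
Y → * * - Y'
Y' → ε
Y' → -
Y' → Y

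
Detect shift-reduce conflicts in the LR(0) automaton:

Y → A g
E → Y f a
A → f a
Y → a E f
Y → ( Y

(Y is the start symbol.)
A shift-reduce conflict occurs when an LR(0) state has both:
  - a complete (reduce) item [A → α .] (dot at the end), and
  - a shift item [B → β . c γ] (dot before a terminal).

Augment with Y' → Y and build the canonical LR(0) collection (I0 = CLOSURE({[Y' → . Y]}), then GOTO on every symbol after a dot until no new states appear). It has 14 states:
  I0: { [A → . f a], [Y → . ( Y], [Y → . A g], [Y → . a E f], [Y' → . Y] }  — shift
  I1: { [A → . f a], [Y → ( . Y], [Y → . ( Y], [Y → . A g], [Y → . a E f] }  — shift
  I2: { [Y → A . g] }  — shift
  I3: { [Y' → Y .] }  — accept
  I4: { [A → . f a], [E → . Y f a], [Y → . ( Y], [Y → . A g], [Y → . a E f], [Y → a . E f] }  — shift
  I5: { [A → f . a] }  — shift
  I6: { [A → f a .] }  — reduce
  I7: { [Y → a E . f] }  — shift
  I8: { [E → Y . f a] }  — shift
  I9: { [E → Y f . a] }  — shift
  I10: { [E → Y f a .] }  — reduce
  I11: { [Y → a E f .] }  — reduce
  I12: { [Y → A g .] }  — reduce
  I13: { [Y → ( Y .] }  — reduce

No state contains both a complete item and a shift item.

Answer: No shift-reduce conflicts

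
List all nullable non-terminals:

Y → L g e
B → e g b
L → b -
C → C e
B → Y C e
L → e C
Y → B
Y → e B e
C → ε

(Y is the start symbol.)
A non-terminal is nullable if it can derive ε (the empty string): either it has an ε-production, or it has a production whose right-hand side consists entirely of nullable non-terminals.

ε-productions: C → ε
So C is immediately nullable.
No further non-terminal can be added: every production for the remaining non-terminals contains a terminal or a non-nullable non-terminal.
Nullable = { 'C' }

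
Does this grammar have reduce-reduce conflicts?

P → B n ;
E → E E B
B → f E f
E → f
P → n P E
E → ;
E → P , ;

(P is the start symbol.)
A reduce-reduce conflict occurs when an LR(0) state has two complete items [A → α .] and [B → β .] — both call for a reduction, and with no lookahead the parser cannot choose between them.

Augment with P' → P and build the canonical LR(0) collection (I0 = CLOSURE({[P' → . P]}), then GOTO on every symbol after a dot until no new states appear). It has 18 states:
  I0: { [B → . f E f], [P → . B n ;], [P → . n P E], [P' → . P] }  — shift
  I1: { [P → B . n ;] }  — shift
  I2: { [P' → P .] }  — accept
  I3: { [B → . f E f], [B → f . E f], [E → . ;], [E → . E E B], [E → . P , ;], [E → . f], [P → . B n ;], [P → . n P E] }  — shift
  I4: { [B → . f E f], [P → . B n ;], [P → . n P E], [P → n . P E] }  — shift
  I5: { [B → . f E f], [E → . ;], [E → . E E B], [E → . P , ;], [E → . f], [P → . B n ;], [P → . n P E], [P → n P . E] }  — shift
  I6: { [E → ; .] }  — reduce
  I7: { [B → . f E f], [E → . ;], [E → . E E B], [E → . P , ;], [E → . f], [E → E . E B], [P → . B n ;], [P → . n P E], [P → n P E .] }  — shift, reduce
  I8: { [E → P . , ;] }  — shift
  I9: { [B → . f E f], [B → f . E f], [E → . ;], [E → . E E B], [E → . P , ;], [E → . f], [E → f .], [P → . B n ;], [P → . n P E] }  — shift, reduce
  I10: { [B → . f E f], [B → f E . f], [E → . ;], [E → . E E B], [E → . P , ;], [E → . f], [E → E . E B], [P → . B n ;], [P → . n P E] }  — shift
  I11: { [B → . f E f], [E → . ;], [E → . E E B], [E → . P , ;], [E → . f], [E → E . E B], [E → E E . B], [P → . B n ;], [P → . n P E] }  — shift
  I12: { [B → . f E f], [B → f . E f], [B → f E f .], [E → . ;], [E → . E E B], [E → . P , ;], [E → . f], [E → f .], [P → . B n ;], [P → . n P E] }  — shift, 2 reduces
  I13: { [E → E E B .], [P → B . n ;] }  — shift, reduce
  I14: { [P → B n . ;] }  — shift
  I15: { [P → B n ; .] }  — reduce
  I16: { [E → P , . ;] }  — shift
  I17: { [E → P , ; .] }  — reduce

I12 contains complete items [B → f E f .], [E → f .] — reduce-reduce conflict.

Answer: Yes — I12: [B → f E f .] vs [E → f .]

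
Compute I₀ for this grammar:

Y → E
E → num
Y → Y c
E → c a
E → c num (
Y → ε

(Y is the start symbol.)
First, augment the grammar with Y' → Y
I₀ = CLOSURE({ [Y' → . Y] }):
  [Y' → . Y] has the dot before Y: add [Y → . E], [Y → . Y c], [Y → .]
  [Y → . E] has the dot before E: add [E → . num], [E → . c a], [E → . c num (]
No further items can be added.

I₀ = { [E → . c a], [E → . c num (], [E → . num], [Y → . E], [Y → . Y c], [Y → .], [Y' → . Y] }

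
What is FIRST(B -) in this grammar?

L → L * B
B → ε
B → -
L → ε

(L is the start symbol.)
{ '-' }

FIRST sets of the non-terminals involved (from the grammar, by fixed-point iteration):
  FIRST(B) = { '-', ε }

To compute FIRST(B -), process the symbols left to right:
Symbol B is a non-terminal. Add FIRST(B) \ {ε} = { '-' }
B is nullable (ε ∈ FIRST(B)), continue to the next symbol.
Symbol - is a terminal. Add '-' and stop.
FIRST(B -) = { '-' }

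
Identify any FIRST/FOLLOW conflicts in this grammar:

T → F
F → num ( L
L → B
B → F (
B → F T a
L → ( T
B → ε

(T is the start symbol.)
Nullable non-terminals: B, L.
FIRST sets used below: FIRST(F) = { 'num' }, FIRST(B) = { 'num', ε }

B: nullable alternative(s) B → ε; FOLLOW(B) = { $, '(', 'a', 'num' }
  B → F (: FIRST \ {ε} = { 'num' } — overlaps FOLLOW(B) on { 'num' }: CONFLICT
  B → F T a: FIRST \ {ε} = { 'num' } — overlaps FOLLOW(B) on { 'num' }: CONFLICT
  B → ε: FIRST \ {ε} = { } — this is the only nullable alternative, skip

L: nullable alternative(s) L → B; FOLLOW(L) = { $, '(', 'a', 'num' }
  L → B: FIRST \ {ε} = { 'num' } — this is the only nullable alternative, skip
  L → ( T: FIRST \ {ε} = { '(' } — overlaps FOLLOW(L) on { '(' }: CONFLICT

F, T have no nullable alternative, so no FIRST/FOLLOW check is needed there.

So the grammar has 3 FIRST/FOLLOW conflicts (marked CONFLICT above).

Answer: Yes. L → '(' T with FOLLOW(L) on { '(' }; B → F '(' with FOLLOW(B) on { 'num' }; B → F T a with FOLLOW(B) on { 'num' }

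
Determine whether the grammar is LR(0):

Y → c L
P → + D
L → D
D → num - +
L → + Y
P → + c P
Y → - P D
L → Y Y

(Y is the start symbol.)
Yes, the grammar is LR(0)

A grammar is LR(0) if no state in the canonical LR(0) collection has:
  - both a shift item (dot before a terminal) and a complete item (shift-reduce conflict), or
  - two or more complete items (reduce-reduce conflict; the accept item [Y' → Y .] counts as a complete item here).

Augment with Y' → Y and build the canonical LR(0) collection (I0 = CLOSURE({[Y' → . Y]}), then GOTO on every symbol after a dot until no new states appear). It has 19 states:
  I0: { [Y → . - P D], [Y → . c L], [Y' → . Y] }  — shift
  I1: { [P → . + D], [P → . + c P], [Y → - . P D] }  — shift
  I2: { [Y' → Y .] }  — accept
  I3: { [D → . num - +], [L → . + Y], [L → . D], [L → . Y Y], [Y → . - P D], [Y → . c L], [Y → c . L] }  — shift
  I4: { [L → + . Y], [Y → . - P D], [Y → . c L] }  — shift
  I5: { [L → D .] }  — reduce
  I6: { [Y → c L .] }  — reduce
  I7: { [L → Y . Y], [Y → . - P D], [Y → . c L] }  — shift
  I8: { [D → num . - +] }  — shift
  I9: { [D → num - . +] }  — shift
  I10: { [D → num - + .] }  — reduce
  I11: { [L → Y Y .] }  — reduce
  I12: { [L → + Y .] }  — reduce
  I13: { [D → . num - +], [P → + . D], [P → + . c P] }  — shift
  I14: { [D → . num - +], [Y → - P . D] }  — shift
  I15: { [Y → - P D .] }  — reduce
  I16: { [P → + D .] }  — reduce
  I17: { [P → + c . P], [P → . + D], [P → . + c P] }  — shift
  I18: { [P → + c P .] }  — reduce

Every state is either a pure shift/goto state or contains exactly one complete item and nothing to shift — no conflicts. The grammar is LR(0).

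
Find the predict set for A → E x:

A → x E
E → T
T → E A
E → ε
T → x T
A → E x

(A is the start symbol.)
{ 'x' }

PREDICT(A → E x) = (FIRST(RHS) \ {ε}) ∪ (FOLLOW(A) if ε ∈ FIRST(RHS), i.e. RHS ⇒* ε)
FIRST(E) = { 'x', ε }
FIRST(E x) = { 'x' }
ε ∉ FIRST(E x), so FOLLOW(A) is not added.
PREDICT(A → E x) = { 'x' }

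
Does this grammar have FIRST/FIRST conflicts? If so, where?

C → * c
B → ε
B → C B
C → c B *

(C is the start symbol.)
No FIRST/FIRST conflicts.

A FIRST/FIRST conflict occurs when two productions N → α and N → β for the same non-terminal have FIRST(α) ∩ FIRST(β) ≠ ∅ (with ε ∈ FIRST of a nullable right-hand side, so two nullable alternatives also conflict).

FIRST sets of the non-terminals at (or reachable through a nullable prefix from) the front of some alternative:
  FIRST(C) = { '*', 'c' }

Productions for C:
  C → * c: FIRST = { '*' }
  C → c B *: FIRST = { 'c' }
Productions for B:
  B → ε: FIRST = { ε }
  B → C B: FIRST = { '*', 'c' }

All alternatives of each non-terminal have pairwise disjoint FIRST sets.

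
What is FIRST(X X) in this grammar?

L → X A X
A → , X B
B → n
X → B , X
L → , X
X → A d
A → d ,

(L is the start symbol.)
FIRST sets of the non-terminals involved (from the grammar, by fixed-point iteration):
  FIRST(X) = { ',', 'd', 'n' }

To compute FIRST(X X), process the symbols left to right:
Symbol X is a non-terminal. Add FIRST(X) \ {ε} = { ',', 'd', 'n' }
X is not nullable (ε ∉ FIRST(X)), so stop here.
FIRST(X X) = { ',', 'd', 'n' }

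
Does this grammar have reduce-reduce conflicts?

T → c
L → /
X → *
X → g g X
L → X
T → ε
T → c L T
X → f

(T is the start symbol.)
A reduce-reduce conflict occurs when an LR(0) state has two complete items [A → α .] and [B → β .] — both call for a reduction, and with no lookahead the parser cannot choose between them.

Augment with T' → T and build the canonical LR(0) collection (I0 = CLOSURE({[T' → . T]}), then GOTO on every symbol after a dot until no new states appear). It has 12 states:
  I0: { [T → . c L T], [T → . c], [T → .], [T' → . T] }  — shift, reduce
  I1: { [T' → T .] }  — accept
  I2: { [L → . /], [L → . X], [T → c . L T], [T → c .], [X → . *], [X → . f], [X → . g g X] }  — shift, reduce
  I3: { [X → * .] }  — reduce
  I4: { [L → / .] }  — reduce
  I5: { [T → . c L T], [T → . c], [T → .], [T → c L . T] }  — shift, reduce
  I6: { [L → X .] }  — reduce
  I7: { [X → f .] }  — reduce
  I8: { [X → g . g X] }  — shift
  I9: { [X → . *], [X → . f], [X → . g g X], [X → g g . X] }  — shift
  I10: { [X → g g X .] }  — reduce
  I11: { [T → c L T .] }  — reduce

No state contains more than one complete item.

Answer: No reduce-reduce conflicts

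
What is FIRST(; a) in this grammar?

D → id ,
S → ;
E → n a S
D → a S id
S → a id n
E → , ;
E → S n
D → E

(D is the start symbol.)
To compute FIRST(; a), process the symbols left to right:
Symbol ; is a terminal. Add ';' and stop.
FIRST(; a) = { ';' }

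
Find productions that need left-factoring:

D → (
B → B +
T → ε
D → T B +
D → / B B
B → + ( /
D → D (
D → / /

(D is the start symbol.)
Yes, D has productions with common prefix '/'

Left-factoring is needed when two productions for the same non-terminal
share a common prefix on the right-hand side.

Productions for D:
  D → (
  D → T B +
  D → / B B
  D → D (
  D → / /
Productions for B:
  B → B +
  B → + ( /

Found common prefix '/' in productions for D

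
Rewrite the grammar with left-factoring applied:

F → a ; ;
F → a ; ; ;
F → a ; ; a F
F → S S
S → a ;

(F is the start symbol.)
Left-factoring transforms A → αβ₁ | αβ₂ into A → αA' and A' → β₁ | β₂
(α is the longest common prefix among the alternatives). Repeat until
no nonterminal has two alternatives with a common prefix.

Round 1: F has alternatives sharing prefix 'a ; ;'. Introduce F': F → a ; ; F'
  Add: F' → ε
  Add: F' → ;
  Add: F' → a F

No remaining common prefixes — done.

Resulting grammar:
F → a ; ; F'
F' → ε
F' → ;
F' → a F
F → S S
S → a ;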